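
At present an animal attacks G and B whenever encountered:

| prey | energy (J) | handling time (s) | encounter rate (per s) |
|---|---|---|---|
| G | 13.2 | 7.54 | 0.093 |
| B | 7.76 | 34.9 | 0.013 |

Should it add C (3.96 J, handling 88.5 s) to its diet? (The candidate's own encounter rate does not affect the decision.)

No

Current rate: (0.093×13.2 + 0.013×7.76)/(1 + 0.093×7.54 + 0.013×34.9) = 0.6165 J/s.
C: E/h = 3.96/88.5 = 0.04475 J/s.
0.04475 < 0.6165, so adding C would lower the average — exclude it.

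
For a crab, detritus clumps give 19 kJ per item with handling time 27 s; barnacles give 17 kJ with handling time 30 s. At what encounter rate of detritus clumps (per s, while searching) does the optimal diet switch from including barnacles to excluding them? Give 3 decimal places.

Drop barnacles once their profitability E₂/h₂ falls below the rate achievable on detritus clumps alone: E₂/h₂ = λE₁/(1 + λh₁).
Solve for λ: λE₁h₂ = E₂(1 + λh₁) → λ(E₁h₂ − E₂h₁) = E₂ → λ = E₂/(E₁h₂ − E₂h₁).
λ = 17/(19×30 − 17×27) = 17/111 = 0.1532 per s.

0.153 per s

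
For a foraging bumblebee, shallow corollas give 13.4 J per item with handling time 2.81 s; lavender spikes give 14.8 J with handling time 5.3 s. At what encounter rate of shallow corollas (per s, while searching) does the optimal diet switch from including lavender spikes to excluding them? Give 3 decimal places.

0.503 per s

Drop lavender spikes once their profitability E₂/h₂ falls below the rate achievable on shallow corollas alone: E₂/h₂ = λE₁/(1 + λh₁).
Solve for λ: λE₁h₂ = E₂(1 + λh₁) → λ(E₁h₂ − E₂h₁) = E₂ → λ = E₂/(E₁h₂ − E₂h₁).
λ = 14.8/(13.4×5.3 − 14.8×2.81) = 14.8/29.43 = 0.5029 per s.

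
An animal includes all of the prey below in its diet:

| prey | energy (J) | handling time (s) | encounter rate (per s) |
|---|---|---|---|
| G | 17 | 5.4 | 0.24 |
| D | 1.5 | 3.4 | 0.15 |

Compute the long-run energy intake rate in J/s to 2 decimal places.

1.53 J/s

R = Σλ_iE_i / (1 + Σλ_ih_i)
Numerator: 0.24×17 + 0.15×1.5 = 4.305
Denominator: 1 + 0.24×5.4 + 0.15×3.4 = 2.806
R = 4.305/2.806 = 1.534 J/s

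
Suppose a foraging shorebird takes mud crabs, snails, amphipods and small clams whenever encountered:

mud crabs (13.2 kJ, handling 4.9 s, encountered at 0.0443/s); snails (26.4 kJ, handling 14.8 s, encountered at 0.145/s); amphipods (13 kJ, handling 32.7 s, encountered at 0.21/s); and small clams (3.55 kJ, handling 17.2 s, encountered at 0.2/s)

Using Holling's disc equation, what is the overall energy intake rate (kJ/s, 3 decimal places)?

0.574 kJ/s

Energy encountered per unit search time: 0.0443×13.2 + 0.145×26.4 + 0.21×13 + 0.2×3.55 = 7.853 kJ/s.
Handling time per unit search time: 0.0443×4.9 + 0.145×14.8 + 0.21×32.7 + 0.2×17.2 = 12.67.
Rate = 7.853/(1 + 12.67) = 0.5744 kJ/s.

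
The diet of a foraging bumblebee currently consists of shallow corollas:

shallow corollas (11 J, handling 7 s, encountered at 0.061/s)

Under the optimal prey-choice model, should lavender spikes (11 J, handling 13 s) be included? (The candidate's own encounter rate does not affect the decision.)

Yes

On shallow corollas alone, R = ΣλE/(1+Σλh) = 0.671/1.427 = 0.4702 J/s.
lavender spikes: E/h = 11/13 = 0.8462 J/s.
0.8462 > 0.4702, so adding lavender spikes raises the average — include it.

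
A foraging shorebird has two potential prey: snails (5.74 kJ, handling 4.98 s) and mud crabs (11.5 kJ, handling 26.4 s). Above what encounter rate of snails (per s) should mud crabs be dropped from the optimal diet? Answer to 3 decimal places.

Drop mud crabs once their profitability E₂/h₂ falls below the rate achievable on snails alone: E₂/h₂ = λE₁/(1 + λh₁).
Solve for λ: λE₁h₂ = E₂(1 + λh₁) → λ(E₁h₂ − E₂h₁) = E₂ → λ = E₂/(E₁h₂ − E₂h₁).
λ = 11.5/(5.74×26.4 − 11.5×4.98) = 11.5/94.27 = 0.122 per s.

0.122 per s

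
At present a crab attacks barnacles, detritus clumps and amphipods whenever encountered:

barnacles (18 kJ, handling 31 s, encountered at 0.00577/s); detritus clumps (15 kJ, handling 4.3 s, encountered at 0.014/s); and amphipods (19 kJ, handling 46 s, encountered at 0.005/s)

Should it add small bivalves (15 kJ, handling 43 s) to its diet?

Intake rate on the current diet: R = (0.00577×18 + 0.014×15 + 0.005×19) / (1 + 0.00577×31 + 0.014×4.3 + 0.005×46) = 0.4089/1.469 = 0.2783 kJ/s.
small bivalves: E/h = 15/43 = 0.3488 kJ/s.
0.3488 > 0.2783, so adding small bivalves raises the average — include it.

Yes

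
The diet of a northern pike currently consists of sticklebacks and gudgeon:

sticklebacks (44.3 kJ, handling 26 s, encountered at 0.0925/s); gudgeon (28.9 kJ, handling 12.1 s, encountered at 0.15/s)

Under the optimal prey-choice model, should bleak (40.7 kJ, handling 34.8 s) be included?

No

Intake rate on the current diet: R = (0.0925×44.3 + 0.15×28.9) / (1 + 0.0925×26 + 0.15×12.1) = 8.433/5.22 = 1.615 kJ/s.
Profitability of bleak: 40.7/34.8 = 1.17 kJ/s.
Since 1.17 < R, time spent handling bleak is better spent searching.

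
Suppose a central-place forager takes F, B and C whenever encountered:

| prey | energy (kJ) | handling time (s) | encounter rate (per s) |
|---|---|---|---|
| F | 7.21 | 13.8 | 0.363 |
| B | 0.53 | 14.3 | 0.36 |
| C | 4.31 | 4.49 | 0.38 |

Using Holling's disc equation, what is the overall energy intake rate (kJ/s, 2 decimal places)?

0.35 kJ/s

R = Σλ_iE_i / (1 + Σλ_ih_i)
Numerator: 0.363×7.21 + 0.36×0.53 + 0.38×4.31 = 4.446
Denominator: 1 + 0.363×13.8 + 0.36×14.3 + 0.38×4.49 = 12.86
R = 4.446/12.86 = 0.3456 kJ/s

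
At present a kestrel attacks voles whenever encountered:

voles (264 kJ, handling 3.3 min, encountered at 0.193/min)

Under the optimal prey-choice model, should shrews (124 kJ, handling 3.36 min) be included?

Intake rate on the current diet: R = (0.193×264) / (1 + 0.193×3.3) = 50.95/1.637 = 31.13 kJ/min.
Profitability of shrews: 124/3.36 = 36.9 kJ/min.
Since 36.9 > R, including shrews increases the long-run rate.

Yes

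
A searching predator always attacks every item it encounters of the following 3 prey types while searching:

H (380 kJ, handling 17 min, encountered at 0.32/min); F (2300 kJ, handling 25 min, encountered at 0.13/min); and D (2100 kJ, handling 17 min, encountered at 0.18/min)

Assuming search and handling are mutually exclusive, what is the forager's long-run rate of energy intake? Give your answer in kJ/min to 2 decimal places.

R = (0.32×380 + 0.13×2300 + 0.18×2100) / (1 + 0.32×17 + 0.13×25 + 0.18×17) = 798.6/12.75 = 62.64 kJ/min.

62.64 kJ/min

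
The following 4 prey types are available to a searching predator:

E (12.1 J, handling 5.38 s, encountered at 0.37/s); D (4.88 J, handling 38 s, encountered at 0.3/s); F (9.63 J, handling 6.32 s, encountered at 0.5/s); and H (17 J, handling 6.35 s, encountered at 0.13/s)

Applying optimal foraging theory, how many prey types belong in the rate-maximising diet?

E/h in descending order: H 2.68, E 2.25, F 1.52, D 0.128 J/s. The optimal diet is the largest prefix of this list for which every included type satisfies E_i/h_i > R on the types above it.
Rate on top 1: 1.211. E: 2.25 > 1.211 → include.
Rate on top 2: 1.752. F: 1.52 < 1.752 → exclude; stop.
Optimal diet: H, E — 2 of 4 types.

2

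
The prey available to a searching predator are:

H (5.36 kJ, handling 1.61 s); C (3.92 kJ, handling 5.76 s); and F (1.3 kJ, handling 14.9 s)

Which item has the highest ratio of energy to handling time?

Profitability E/h (kJ/s): H = 5.36/1.61 = 3.33, C = 3.92/5.76 = 0.681, F = 1.3/14.9 = 0.0872.
Ranked: H > C > F.

H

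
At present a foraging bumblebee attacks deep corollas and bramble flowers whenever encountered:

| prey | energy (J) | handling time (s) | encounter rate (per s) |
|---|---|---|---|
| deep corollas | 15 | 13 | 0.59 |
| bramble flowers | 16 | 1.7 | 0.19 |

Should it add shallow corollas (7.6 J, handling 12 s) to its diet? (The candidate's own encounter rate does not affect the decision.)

On deep corollas and bramble flowers alone, R = ΣλE/(1+Σλh) = 11.89/8.993 = 1.322 J/s.
Profitability of shallow corollas: 7.6/12 = 0.6333 J/s.
Since 0.6333 < R, time spent handling shallow corollas is better spent searching.

No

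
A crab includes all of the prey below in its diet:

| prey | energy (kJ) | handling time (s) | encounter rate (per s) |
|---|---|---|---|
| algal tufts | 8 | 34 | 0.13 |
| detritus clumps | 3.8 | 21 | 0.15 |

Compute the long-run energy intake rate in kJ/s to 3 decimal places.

0.188 kJ/s

Energy encountered per unit search time: 0.13×8 + 0.15×3.8 = 1.61 kJ/s.
Handling time per unit search time: 0.13×34 + 0.15×21 = 7.57.
Rate = 1.61/(1 + 7.57) = 0.1879 kJ/s.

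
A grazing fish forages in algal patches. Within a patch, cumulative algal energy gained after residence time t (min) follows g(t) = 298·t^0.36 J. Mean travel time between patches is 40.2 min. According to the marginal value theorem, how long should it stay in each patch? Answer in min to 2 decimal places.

22.61 min

Optimal t* satisfies g'(t*) = g(t*)/(T + t*).
g'(t) = 0.36·298·t^-0.64. Setting 0.36·298·t^-0.64 = 298·t^0.36/(40.2+t) gives 0.36(40.2+t) = t, so 0.64·t = 0.36×40.2.
t* = 0.36×40.2/0.64 = 22.61 min.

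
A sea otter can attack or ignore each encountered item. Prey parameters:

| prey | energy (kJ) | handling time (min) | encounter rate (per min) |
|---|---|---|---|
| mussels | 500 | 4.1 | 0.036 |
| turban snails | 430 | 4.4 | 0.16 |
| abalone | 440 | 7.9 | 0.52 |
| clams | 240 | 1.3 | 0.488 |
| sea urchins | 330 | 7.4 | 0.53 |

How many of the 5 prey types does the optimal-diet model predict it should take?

3

Profitabilities (E/h, kJ/min): clams 185, mussels 122, turban snails 97.7, abalone 55.7, sea urchins 44.6. Add prey in this order while the next type's profitability exceeds the intake rate on those already taken.
Rate on top 1: 71.66. mussels: 122 > 71.66 → include.
Rate on top 2: 75.82. turban snails: 97.7 > 75.82 → include.
Rate on top 3: 82.03. abalone: 55.7 < 82.03 → exclude; stop.
Optimal diet: clams, mussels, turban snails — 3 of 5 types.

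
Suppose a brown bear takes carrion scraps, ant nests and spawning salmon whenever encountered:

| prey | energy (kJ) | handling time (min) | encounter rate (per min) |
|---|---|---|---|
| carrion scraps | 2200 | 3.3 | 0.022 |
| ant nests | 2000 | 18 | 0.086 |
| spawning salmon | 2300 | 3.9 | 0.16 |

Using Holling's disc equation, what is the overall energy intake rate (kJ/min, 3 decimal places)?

181.347 kJ/min

Energy encountered per unit search time: 0.022×2200 + 0.086×2000 + 0.16×2300 = 588.4 kJ/min.
Handling time per unit search time: 0.022×3.3 + 0.086×18 + 0.16×3.9 = 2.245.
Rate = 588.4/(1 + 2.245) = 181.3 kJ/min.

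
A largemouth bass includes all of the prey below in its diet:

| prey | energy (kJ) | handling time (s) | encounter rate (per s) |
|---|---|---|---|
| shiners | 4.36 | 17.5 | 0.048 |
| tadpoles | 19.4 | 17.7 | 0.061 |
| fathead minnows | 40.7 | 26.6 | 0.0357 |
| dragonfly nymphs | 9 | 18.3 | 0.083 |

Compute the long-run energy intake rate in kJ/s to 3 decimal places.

0.667 kJ/s

R = (0.048×4.36 + 0.061×19.4 + 0.0357×40.7 + 0.083×9) / (1 + 0.048×17.5 + 0.061×17.7 + 0.0357×26.6 + 0.083×18.3) = 3.593/5.388 = 0.6668 kJ/s.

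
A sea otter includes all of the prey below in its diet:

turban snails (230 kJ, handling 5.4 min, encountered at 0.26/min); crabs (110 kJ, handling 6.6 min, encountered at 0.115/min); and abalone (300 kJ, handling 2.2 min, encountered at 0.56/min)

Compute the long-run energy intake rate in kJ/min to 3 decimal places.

R = (0.26×230 + 0.115×110 + 0.56×300) / (1 + 0.26×5.4 + 0.115×6.6 + 0.56×2.2) = 240.5/4.395 = 54.71 kJ/min.

54.710 kJ/min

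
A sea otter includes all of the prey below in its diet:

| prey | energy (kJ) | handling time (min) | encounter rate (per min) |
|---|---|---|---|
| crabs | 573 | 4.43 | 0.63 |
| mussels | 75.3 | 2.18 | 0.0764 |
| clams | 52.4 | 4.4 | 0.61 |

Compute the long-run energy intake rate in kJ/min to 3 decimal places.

Energy encountered per unit search time: 0.63×573 + 0.0764×75.3 + 0.61×52.4 = 398.7 kJ/min.
Handling time per unit search time: 0.63×4.43 + 0.0764×2.18 + 0.61×4.4 = 5.641.
Rate = 398.7/(1 + 5.641) = 60.03 kJ/min.

60.033 kJ/min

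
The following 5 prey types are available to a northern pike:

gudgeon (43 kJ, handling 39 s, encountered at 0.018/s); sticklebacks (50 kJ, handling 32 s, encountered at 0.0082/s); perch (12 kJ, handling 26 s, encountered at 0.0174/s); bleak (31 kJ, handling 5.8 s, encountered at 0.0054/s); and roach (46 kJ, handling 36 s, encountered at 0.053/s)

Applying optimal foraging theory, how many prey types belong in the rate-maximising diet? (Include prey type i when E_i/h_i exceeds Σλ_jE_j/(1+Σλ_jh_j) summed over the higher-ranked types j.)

4

E/h in descending order: bleak 5.34, sticklebacks 1.56, roach 1.28, gudgeon 1.1, perch 0.462 kJ/s. The optimal diet is the largest prefix of this list for which every included type satisfies E_i/h_i > R on the types above it.
Rate on top 1: 0.1623. sticklebacks: 1.56 > 0.1623 → include.
Rate on top 2: 0.4463. roach: 1.28 > 0.4463 → include.
Rate on top 3: 0.9418. gudgeon: 1.1 > 0.9418 → include.
Rate on top 4: 0.9707. perch: 0.462 < 0.9707 → exclude; stop.
Optimal diet: bleak, sticklebacks, roach, gudgeon — 4 of 5 types.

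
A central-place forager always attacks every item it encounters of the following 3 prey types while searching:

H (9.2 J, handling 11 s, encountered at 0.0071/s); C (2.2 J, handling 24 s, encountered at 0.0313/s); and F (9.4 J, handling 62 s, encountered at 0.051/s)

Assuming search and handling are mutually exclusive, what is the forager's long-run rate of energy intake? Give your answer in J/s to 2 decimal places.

0.12 J/s

R = Σλ_iE_i / (1 + Σλ_ih_i)
Numerator: 0.0071×9.2 + 0.0313×2.2 + 0.051×9.4 = 0.6136
Denominator: 1 + 0.0071×11 + 0.0313×24 + 0.051×62 = 4.991
R = 0.6136/4.991 = 0.1229 J/s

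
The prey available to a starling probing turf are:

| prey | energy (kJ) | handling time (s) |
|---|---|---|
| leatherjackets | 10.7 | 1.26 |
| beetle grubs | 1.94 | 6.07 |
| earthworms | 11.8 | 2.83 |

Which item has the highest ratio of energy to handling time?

In descending order of E/h:
leatherjackets: 10.7/1.26 = 8.49 kJ/s
earthworms: 11.8/2.83 = 4.17 kJ/s
beetle grubs: 1.94/6.07 = 0.32 kJ/s

leatherjackets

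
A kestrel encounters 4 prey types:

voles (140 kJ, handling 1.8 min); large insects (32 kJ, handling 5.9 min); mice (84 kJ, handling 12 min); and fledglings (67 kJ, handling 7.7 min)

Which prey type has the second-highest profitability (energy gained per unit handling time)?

fledglings

Profitability E/h (kJ/min): voles = 140/1.8 = 77.8, large insects = 32/5.9 = 5.42, mice = 84/12 = 7, fledglings = 67/7.7 = 8.7.
Ranked: voles > fledglings > mice > large insects.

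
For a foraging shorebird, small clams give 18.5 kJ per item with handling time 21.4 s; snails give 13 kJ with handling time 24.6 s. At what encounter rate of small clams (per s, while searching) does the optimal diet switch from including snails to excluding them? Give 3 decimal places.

The zero-one rule: include snails iff E₂/h₂ > λE₁/(1+λh₁). Equality gives the switch point.
λE₁h₂ = E₂ + λE₂h₁ ⇒ λ = E₂/(E₁h₂ − E₂h₁) = 13/(455.1 − 278.2) = 0.07349 per s.

0.073 per s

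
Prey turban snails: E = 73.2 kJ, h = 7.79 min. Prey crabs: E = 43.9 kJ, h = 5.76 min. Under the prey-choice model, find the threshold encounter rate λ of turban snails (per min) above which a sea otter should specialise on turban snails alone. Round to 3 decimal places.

The zero-one rule: include crabs iff E₂/h₂ > λE₁/(1+λh₁). Equality gives the switch point.
λE₁h₂ = E₂ + λE₂h₁ ⇒ λ = E₂/(E₁h₂ − E₂h₁) = 43.9/(421.6 − 342) = 0.5512 per min.

0.551 per min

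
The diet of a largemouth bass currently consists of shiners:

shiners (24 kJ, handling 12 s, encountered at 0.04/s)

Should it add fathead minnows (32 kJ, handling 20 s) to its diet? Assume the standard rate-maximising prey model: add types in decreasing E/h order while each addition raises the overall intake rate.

Yes

On shiners alone, R = ΣλE/(1+Σλh) = 0.96/1.48 = 0.6486 kJ/s.
Profitability of fathead minnows: 32/20 = 1.6 kJ/s.
1.6 > 0.6486, so adding fathead minnows raises the average — include it.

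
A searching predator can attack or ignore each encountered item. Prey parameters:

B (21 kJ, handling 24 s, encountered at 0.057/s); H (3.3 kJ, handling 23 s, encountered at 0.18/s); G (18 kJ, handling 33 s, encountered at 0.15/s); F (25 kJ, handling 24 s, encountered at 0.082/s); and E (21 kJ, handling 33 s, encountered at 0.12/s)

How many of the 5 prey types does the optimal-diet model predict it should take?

Profitabilities (E/h, kJ/s): F 1.04, B 0.875, E 0.636, G 0.545, H 0.143. Add prey in this order while the next type's profitability exceeds the intake rate on those already taken.
Rate on top 1: 0.6907. B: 0.875 > 0.6907 → include.
Rate on top 2: 0.7488. E: 0.636 < 0.7488 → exclude; stop.
Optimal diet: F, B — 2 of 5 types.

2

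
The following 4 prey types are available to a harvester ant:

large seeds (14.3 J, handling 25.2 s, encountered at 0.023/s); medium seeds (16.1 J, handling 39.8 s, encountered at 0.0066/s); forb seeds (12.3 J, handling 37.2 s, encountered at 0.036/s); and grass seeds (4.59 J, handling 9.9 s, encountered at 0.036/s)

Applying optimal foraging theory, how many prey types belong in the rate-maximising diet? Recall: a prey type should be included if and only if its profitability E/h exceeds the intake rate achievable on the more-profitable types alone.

E/h in descending order: large seeds 0.567, grass seeds 0.464, medium seeds 0.405, forb seeds 0.331 J/s. The optimal diet is the largest prefix of this list for which every included type satisfies E_i/h_i > R on the types above it.
Rate on top 1: 0.2082. grass seeds: 0.464 > 0.2082 → include.
Rate on top 2: 0.2552. medium seeds: 0.405 > 0.2552 → include.
Rate on top 3: 0.2731. forb seeds: 0.331 > 0.2731 → include.
Optimal diet: large seeds, grass seeds, medium seeds, forb seeds — 4 of 4 types.

4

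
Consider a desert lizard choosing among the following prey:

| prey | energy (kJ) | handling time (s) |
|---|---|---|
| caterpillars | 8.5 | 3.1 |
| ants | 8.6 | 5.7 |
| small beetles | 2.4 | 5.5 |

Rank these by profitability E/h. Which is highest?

Profitability E/h (kJ/s): caterpillars = 8.5/3.1 = 2.74, ants = 8.6/5.7 = 1.51, small beetles = 2.4/5.5 = 0.436.
Ranked: caterpillars > ants > small beetles.

caterpillars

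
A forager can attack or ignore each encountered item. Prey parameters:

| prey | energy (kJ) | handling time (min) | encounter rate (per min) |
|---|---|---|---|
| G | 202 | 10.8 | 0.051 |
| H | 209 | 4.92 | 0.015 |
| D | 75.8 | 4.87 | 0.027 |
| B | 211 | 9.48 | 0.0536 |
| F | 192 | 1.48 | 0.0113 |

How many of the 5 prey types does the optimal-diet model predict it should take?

5

Rank by E/h (kJ/min): F 130, H 42.5, B 22.3, G 18.7, D 15.6. Include each in turn until the next type's E/h falls below the running intake rate.
Rate on top 1: 2.134. H: 42.5 > 2.134 → include.
Rate on top 2: 4.864. B: 22.3 > 4.864 → include.
Rate on top 3: 10.39. G: 18.7 > 10.39 → include.
Rate on top 4: 12.52. D: 15.6 > 12.52 → include.
Optimal diet: F, H, B, G, D — 5 of 5 types.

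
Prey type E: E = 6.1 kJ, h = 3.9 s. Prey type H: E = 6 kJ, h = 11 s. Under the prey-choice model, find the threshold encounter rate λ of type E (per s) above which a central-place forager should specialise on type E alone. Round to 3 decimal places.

0.137 per s

Drop type H once their profitability E₂/h₂ falls below the rate achievable on type E alone: E₂/h₂ = λE₁/(1 + λh₁).
Solve for λ: λE₁h₂ = E₂(1 + λh₁) → λ(E₁h₂ − E₂h₁) = E₂ → λ = E₂/(E₁h₂ − E₂h₁).
λ = 6/(6.1×11 − 6×3.9) = 6/43.7 = 0.1373 per s.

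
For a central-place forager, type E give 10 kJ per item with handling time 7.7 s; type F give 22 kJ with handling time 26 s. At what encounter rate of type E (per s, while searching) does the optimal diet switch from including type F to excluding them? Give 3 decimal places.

0.243 per s

Drop type F once their profitability E₂/h₂ falls below the rate achievable on type E alone: E₂/h₂ = λE₁/(1 + λh₁).
Solve for λ: λE₁h₂ = E₂(1 + λh₁) → λ(E₁h₂ − E₂h₁) = E₂ → λ = E₂/(E₁h₂ − E₂h₁).
λ = 22/(10×26 − 22×7.7) = 22/90.6 = 0.2428 per s.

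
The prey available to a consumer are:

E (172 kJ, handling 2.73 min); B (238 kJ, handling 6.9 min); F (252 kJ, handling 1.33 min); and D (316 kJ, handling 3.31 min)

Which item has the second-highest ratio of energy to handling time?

D

In descending order of E/h:
F: 252/1.33 = 189 kJ/min
D: 316/3.31 = 95.5 kJ/min
E: 172/2.73 = 63 kJ/min
B: 238/6.9 = 34.5 kJ/min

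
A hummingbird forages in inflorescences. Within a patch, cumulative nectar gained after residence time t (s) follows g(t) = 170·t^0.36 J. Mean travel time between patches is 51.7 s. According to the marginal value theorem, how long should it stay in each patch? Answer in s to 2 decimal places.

Maximise g(t)/(T+t): set derivative to zero → g'(t)(T+t) = g(t).
g'(t) = 0.36·170·t^-0.64. Setting 0.36·170·t^-0.64 = 170·t^0.36/(51.7+t) gives 0.36(51.7+t) = t, so 0.64·t = 0.36×51.7.
t* = 0.36×51.7/0.64 = 29.08 s.

29.08 s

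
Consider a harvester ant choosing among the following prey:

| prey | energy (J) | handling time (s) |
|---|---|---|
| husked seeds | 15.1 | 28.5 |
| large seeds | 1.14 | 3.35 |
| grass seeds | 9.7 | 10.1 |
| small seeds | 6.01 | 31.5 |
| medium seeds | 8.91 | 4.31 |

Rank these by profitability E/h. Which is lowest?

Profitability E/h (J/s): husked seeds = 15.1/28.5 = 0.53, large seeds = 1.14/3.35 = 0.34, grass seeds = 9.7/10.1 = 0.96, small seeds = 6.01/31.5 = 0.191, medium seeds = 8.91/4.31 = 2.07.
Ranked: medium seeds > grass seeds > husked seeds > large seeds > small seeds.

small seeds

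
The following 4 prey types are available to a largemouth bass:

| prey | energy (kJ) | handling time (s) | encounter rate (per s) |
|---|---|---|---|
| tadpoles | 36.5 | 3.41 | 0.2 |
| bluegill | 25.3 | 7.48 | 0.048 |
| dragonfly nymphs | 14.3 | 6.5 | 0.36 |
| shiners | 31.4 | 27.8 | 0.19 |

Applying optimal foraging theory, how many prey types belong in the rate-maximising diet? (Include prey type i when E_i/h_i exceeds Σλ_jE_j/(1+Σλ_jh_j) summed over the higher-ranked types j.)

1

Profitabilities (E/h, kJ/s): tadpoles 10.7, bluegill 3.38, dragonfly nymphs 2.2, shiners 1.13. Add prey in this order while the next type's profitability exceeds the intake rate on those already taken.
Rate on top 1: 4.34. bluegill: 3.38 < 4.34 → exclude; stop.
Optimal diet: tadpoles — 1 of 4 types.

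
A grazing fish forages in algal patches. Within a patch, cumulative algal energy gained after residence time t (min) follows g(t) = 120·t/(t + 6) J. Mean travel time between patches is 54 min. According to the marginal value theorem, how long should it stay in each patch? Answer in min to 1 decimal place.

Maximise g(t)/(T+t): set derivative to zero → g'(t)(T+t) = g(t).
g'(t) = 120·6/(t + 6)². Setting 120·6/(t+6)² = 120t/[(t+6)(54+t)] gives 6(54+t) = t(t+6), so t² = 6×54 = 324.
t* = √324 = 18 min.

18.0 min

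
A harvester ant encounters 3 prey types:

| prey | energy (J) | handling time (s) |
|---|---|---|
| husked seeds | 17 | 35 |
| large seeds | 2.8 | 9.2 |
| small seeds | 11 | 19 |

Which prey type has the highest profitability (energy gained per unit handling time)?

small seeds

Profitability E/h (J/s): husked seeds = 17/35 = 0.486, large seeds = 2.8/9.2 = 0.304, small seeds = 11/19 = 0.579.
Ranked: small seeds > husked seeds > large seeds.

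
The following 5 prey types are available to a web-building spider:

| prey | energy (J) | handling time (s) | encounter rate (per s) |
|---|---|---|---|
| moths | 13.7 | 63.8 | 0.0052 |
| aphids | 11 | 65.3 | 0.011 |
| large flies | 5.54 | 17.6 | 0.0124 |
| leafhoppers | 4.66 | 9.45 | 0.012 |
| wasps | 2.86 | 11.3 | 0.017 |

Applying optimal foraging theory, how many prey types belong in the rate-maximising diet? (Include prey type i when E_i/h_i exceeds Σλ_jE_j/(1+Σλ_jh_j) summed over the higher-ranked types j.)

Rank by E/h (J/s): leafhoppers 0.493, large flies 0.315, wasps 0.253, moths 0.215, aphids 0.168. Include each in turn until the next type's E/h falls below the running intake rate.
Rate on top 1: 0.05022. large flies: 0.315 > 0.05022 → include.
Rate on top 2: 0.09358. wasps: 0.253 > 0.09358 → include.
Rate on top 3: 0.1137. moths: 0.215 > 0.1137 → include.
Rate on top 4: 0.1318. aphids: 0.168 > 0.1318 → include.
Optimal diet: leafhoppers, large flies, wasps, moths, aphids — 5 of 5 types.

5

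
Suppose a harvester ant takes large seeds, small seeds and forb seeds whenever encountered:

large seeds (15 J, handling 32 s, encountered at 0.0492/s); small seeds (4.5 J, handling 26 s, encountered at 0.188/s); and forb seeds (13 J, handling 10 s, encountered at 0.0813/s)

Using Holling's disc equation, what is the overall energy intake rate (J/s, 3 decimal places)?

R = (0.0492×15 + 0.188×4.5 + 0.0813×13) / (1 + 0.0492×32 + 0.188×26 + 0.0813×10) = 2.641/8.275 = 0.3191 J/s.

0.319 J/s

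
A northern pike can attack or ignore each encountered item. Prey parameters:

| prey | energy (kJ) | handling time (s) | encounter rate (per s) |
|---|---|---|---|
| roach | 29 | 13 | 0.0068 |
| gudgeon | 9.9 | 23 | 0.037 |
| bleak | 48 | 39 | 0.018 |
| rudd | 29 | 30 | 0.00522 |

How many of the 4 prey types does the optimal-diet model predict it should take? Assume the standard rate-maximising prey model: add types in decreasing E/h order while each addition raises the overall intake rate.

3

E/h in descending order: roach 2.23, bleak 1.23, rudd 0.967, gudgeon 0.43 kJ/s. The optimal diet is the largest prefix of this list for which every included type satisfies E_i/h_i > R on the types above it.
Rate on top 1: 0.1812. bleak: 1.23 > 0.1812 → include.
Rate on top 2: 0.5927. rudd: 0.967 > 0.5927 → include.
Rate on top 3: 0.6228. gudgeon: 0.43 < 0.6228 → exclude; stop.
Optimal diet: roach, bleak, rudd — 3 of 4 types.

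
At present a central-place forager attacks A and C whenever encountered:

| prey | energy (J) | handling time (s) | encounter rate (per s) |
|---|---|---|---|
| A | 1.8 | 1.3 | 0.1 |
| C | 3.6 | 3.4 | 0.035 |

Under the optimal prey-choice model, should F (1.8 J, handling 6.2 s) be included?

Yes

Current rate: (0.1×1.8 + 0.035×3.6)/(1 + 0.1×1.3 + 0.035×3.4) = 0.245 J/s.
F: E/h = 1.8/6.2 = 0.2903 J/s.
Since 0.2903 > R, including F increases the long-run rate.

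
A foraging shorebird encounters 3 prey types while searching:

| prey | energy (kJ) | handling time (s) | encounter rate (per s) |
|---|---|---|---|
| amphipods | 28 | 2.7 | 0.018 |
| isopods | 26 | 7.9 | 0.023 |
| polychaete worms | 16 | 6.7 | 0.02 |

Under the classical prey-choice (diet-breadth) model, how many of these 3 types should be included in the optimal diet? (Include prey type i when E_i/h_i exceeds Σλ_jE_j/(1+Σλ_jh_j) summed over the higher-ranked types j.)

E/h in descending order: amphipods 10.4, isopods 3.29, polychaete worms 2.39 kJ/s. The optimal diet is the largest prefix of this list for which every included type satisfies E_i/h_i > R on the types above it.
Rate on top 1: 0.4806. isopods: 3.29 > 0.4806 → include.
Rate on top 2: 0.8957. polychaete worms: 2.39 > 0.8957 → include.
Optimal diet: amphipods, isopods, polychaete worms — 3 of 3 types.

3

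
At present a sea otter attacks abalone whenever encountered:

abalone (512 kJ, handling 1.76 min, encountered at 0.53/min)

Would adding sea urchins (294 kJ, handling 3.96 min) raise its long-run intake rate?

No

On abalone alone, R = ΣλE/(1+Σλh) = 271.4/1.933 = 140.4 kJ/min.
Profitability of sea urchins: 294/3.96 = 74.24 kJ/min.
74.24 < 140.4, so adding sea urchins would lower the average — exclude it.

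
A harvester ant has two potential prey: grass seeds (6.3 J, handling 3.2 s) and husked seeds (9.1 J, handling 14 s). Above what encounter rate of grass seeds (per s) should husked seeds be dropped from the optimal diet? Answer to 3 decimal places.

At the threshold, the rate on grass seeds alone equals the profitability of husked seeds: λ·6.3/(1 + λ·3.2) = 9.1/14 = 0.65.
Rearranging, λ(6.3 − 0.65×3.2) = 0.65, so λ = 0.65/4.22 = 0.154 per s.

0.154 per s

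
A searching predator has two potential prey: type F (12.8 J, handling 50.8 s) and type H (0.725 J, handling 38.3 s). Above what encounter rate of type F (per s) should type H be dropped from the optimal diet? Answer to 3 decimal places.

0.002 per s

Drop type H once their profitability E₂/h₂ falls below the rate achievable on type F alone: E₂/h₂ = λE₁/(1 + λh₁).
Solve for λ: λE₁h₂ = E₂(1 + λh₁) → λ(E₁h₂ − E₂h₁) = E₂ → λ = E₂/(E₁h₂ − E₂h₁).
λ = 0.725/(12.8×38.3 − 0.725×50.8) = 0.725/453.4 = 0.001599 per s.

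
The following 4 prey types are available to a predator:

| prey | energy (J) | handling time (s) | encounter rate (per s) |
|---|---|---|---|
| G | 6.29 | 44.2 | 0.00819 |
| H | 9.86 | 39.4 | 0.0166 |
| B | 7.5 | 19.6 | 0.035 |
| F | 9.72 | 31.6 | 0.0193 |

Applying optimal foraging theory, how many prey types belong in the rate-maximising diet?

3

Rank by E/h (J/s): B 0.383, F 0.308, H 0.25, G 0.142. Include each in turn until the next type's E/h falls below the running intake rate.
Rate on top 1: 0.1557. F: 0.308 > 0.1557 → include.
Rate on top 2: 0.196. H: 0.25 > 0.196 → include.
Rate on top 3: 0.2081. G: 0.142 < 0.2081 → exclude; stop.
Optimal diet: B, F, H — 3 of 4 types.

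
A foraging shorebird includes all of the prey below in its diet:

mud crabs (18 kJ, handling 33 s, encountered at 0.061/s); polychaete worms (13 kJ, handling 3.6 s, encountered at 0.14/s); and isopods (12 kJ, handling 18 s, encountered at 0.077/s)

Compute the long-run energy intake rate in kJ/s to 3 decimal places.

0.784 kJ/s

R = (0.061×18 + 0.14×13 + 0.077×12) / (1 + 0.061×33 + 0.14×3.6 + 0.077×18) = 3.842/4.903 = 0.7836 kJ/s.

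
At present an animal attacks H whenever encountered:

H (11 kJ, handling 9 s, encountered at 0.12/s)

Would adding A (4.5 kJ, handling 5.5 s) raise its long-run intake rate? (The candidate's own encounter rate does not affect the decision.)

Intake rate on the current diet: R = (0.12×11) / (1 + 0.12×9) = 1.32/2.08 = 0.6346 kJ/s.
A: E/h = 4.5/5.5 = 0.8182 kJ/s.
0.8182 > 0.6346, so adding A raises the average — include it.

Yes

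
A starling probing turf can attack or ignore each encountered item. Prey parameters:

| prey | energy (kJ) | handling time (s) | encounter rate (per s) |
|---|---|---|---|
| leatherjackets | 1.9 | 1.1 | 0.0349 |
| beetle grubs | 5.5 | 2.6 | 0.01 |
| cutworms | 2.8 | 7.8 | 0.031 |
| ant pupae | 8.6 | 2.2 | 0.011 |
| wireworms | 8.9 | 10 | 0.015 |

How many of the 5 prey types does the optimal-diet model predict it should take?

Rank by E/h (kJ/s): ant pupae 3.91, beetle grubs 2.12, leatherjackets 1.73, wireworms 0.89, cutworms 0.359. Include each in turn until the next type's E/h falls below the running intake rate.
Rate on top 1: 0.09236. beetle grubs: 2.12 > 0.09236 → include.
Rate on top 2: 0.1424. leatherjackets: 1.73 > 0.1424 → include.
Rate on top 3: 0.1983. wireworms: 0.89 > 0.1983 → include.
Rate on top 4: 0.2821. cutworms: 0.359 > 0.2821 → include.
Optimal diet: ant pupae, beetle grubs, leatherjackets, wireworms, cutworms — 5 of 5 types.

5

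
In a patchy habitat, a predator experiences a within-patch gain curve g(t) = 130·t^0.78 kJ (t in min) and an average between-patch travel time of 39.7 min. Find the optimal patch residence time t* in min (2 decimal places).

By the marginal value theorem, leave when the instantaneous gain rate g'(t) equals the habitat-wide average g(t)/(T + t).
g'(t) = 0.78·130·t^-0.22. Setting 0.78·130·t^-0.22 = 130·t^0.78/(39.7+t) gives 0.78(39.7+t) = t, so 0.22·t = 0.78×39.7.
t* = 0.78×39.7/0.22 = 140.8 min.

140.75 min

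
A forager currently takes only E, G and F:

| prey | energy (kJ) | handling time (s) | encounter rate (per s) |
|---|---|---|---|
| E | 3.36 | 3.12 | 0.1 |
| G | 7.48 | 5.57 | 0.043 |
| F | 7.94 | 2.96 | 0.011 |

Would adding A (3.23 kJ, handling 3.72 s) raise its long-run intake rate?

On E, G and F alone, R = ΣλE/(1+Σλh) = 0.745/1.584 = 0.4703 kJ/s.
Profitability of A: 3.23/3.72 = 0.8683 kJ/s.
Since 0.8683 > R, including A increases the long-run rate.

Yes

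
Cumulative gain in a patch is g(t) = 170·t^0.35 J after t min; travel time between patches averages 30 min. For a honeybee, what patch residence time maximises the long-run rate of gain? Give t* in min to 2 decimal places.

Maximise g(t)/(T+t): set derivative to zero → g'(t)(T+t) = g(t).
g'(t) = 0.35·170·t^-0.65. Setting 0.35·170·t^-0.65 = 170·t^0.35/(30+t) gives 0.35(30+t) = t, so 0.65·t = 0.35×30.
t* = 0.35×30/0.65 = 16.15 min.

16.15 min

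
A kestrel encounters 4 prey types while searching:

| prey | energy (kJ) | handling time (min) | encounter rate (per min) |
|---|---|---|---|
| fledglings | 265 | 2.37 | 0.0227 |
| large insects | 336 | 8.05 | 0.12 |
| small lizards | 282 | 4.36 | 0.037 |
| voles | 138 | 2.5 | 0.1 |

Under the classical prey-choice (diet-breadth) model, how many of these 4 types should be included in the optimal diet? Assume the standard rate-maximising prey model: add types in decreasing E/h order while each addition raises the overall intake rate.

4

Profitabilities (E/h, kJ/min): fledglings 112, small lizards 64.7, voles 55.2, large insects 41.7. Add prey in this order while the next type's profitability exceeds the intake rate on those already taken.
Rate on top 1: 5.708. small lizards: 64.7 > 5.708 → include.
Rate on top 2: 13.54. voles: 55.2 > 13.54 → include.
Rate on top 3: 20.65. large insects: 41.7 > 20.65 → include.
Optimal diet: fledglings, small lizards, voles, large insects — 4 of 4 types.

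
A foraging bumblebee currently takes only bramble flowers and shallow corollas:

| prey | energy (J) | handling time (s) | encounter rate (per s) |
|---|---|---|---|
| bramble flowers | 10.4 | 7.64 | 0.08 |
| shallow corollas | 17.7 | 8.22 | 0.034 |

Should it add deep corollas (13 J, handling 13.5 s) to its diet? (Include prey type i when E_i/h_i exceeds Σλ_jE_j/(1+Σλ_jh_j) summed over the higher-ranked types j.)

Yes

Intake rate on the current diet: R = (0.08×10.4 + 0.034×17.7) / (1 + 0.08×7.64 + 0.034×8.22) = 1.434/1.891 = 0.7584 J/s.
deep corollas: E/h = 13/13.5 = 0.963 J/s.
0.963 > 0.7584, so adding deep corollas raises the average — include it.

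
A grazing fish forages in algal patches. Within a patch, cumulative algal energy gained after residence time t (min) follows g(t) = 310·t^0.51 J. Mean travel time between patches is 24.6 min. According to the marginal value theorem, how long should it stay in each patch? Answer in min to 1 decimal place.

25.6 min

Optimal t* satisfies g'(t*) = g(t*)/(T + t*).
g'(t) = 0.51·310·t^-0.49. Setting 0.51·310·t^-0.49 = 310·t^0.51/(24.6+t) gives 0.51(24.6+t) = t, so 0.49·t = 0.51×24.6.
t* = 0.51×24.6/0.49 = 25.6 min.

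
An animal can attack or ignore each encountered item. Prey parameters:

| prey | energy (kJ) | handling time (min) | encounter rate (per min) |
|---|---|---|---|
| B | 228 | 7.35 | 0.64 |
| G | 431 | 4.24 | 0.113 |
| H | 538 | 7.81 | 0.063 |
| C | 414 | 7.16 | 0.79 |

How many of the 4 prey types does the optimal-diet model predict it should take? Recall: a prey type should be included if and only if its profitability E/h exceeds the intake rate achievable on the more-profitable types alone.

E/h in descending order: G 102, H 68.9, C 57.8, B 31 kJ/min. The optimal diet is the largest prefix of this list for which every included type satisfies E_i/h_i > R on the types above it.
Rate on top 1: 32.93. H: 68.9 > 32.93 → include.
Rate on top 2: 41.9. C: 57.8 > 41.9 → include.
Rate on top 3: 53.71. B: 31 < 53.71 → exclude; stop.
Optimal diet: G, H, C — 3 of 4 types.

3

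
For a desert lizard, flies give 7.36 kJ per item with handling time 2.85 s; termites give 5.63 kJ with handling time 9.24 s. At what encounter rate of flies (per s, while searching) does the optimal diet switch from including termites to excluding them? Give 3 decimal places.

At the threshold, the rate on flies alone equals the profitability of termites: λ·7.36/(1 + λ·2.85) = 5.63/9.24 = 0.6093.
Rearranging, λ(7.36 − 0.6093×2.85) = 0.6093, so λ = 0.6093/5.623 = 0.1084 per s.

0.108 per s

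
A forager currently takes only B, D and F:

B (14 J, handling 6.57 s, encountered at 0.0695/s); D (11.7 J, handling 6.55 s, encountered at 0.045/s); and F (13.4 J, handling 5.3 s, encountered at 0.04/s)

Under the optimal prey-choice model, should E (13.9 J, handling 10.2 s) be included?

Current rate: (0.0695×14 + 0.045×11.7 + 0.04×13.4)/(1 + 0.0695×6.57 + 0.045×6.55 + 0.04×5.3) = 1.037 J/s.
E: E/h = 13.9/10.2 = 1.363 J/s.
Since 1.363 > R, including E increases the long-run rate.

Yes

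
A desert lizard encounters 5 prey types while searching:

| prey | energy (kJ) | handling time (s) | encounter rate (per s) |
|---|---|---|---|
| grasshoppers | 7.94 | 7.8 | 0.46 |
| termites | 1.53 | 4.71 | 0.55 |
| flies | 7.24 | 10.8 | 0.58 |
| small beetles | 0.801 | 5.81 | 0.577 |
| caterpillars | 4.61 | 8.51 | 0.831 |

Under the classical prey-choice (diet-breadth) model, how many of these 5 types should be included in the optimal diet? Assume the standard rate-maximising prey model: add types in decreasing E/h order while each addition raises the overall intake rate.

1

E/h in descending order: grasshoppers 1.02, flies 0.67, caterpillars 0.542, termites 0.325, small beetles 0.138 kJ/s. The optimal diet is the largest prefix of this list for which every included type satisfies E_i/h_i > R on the types above it.
Rate on top 1: 0.7961. flies: 0.67 < 0.7961 → exclude; stop.
Optimal diet: grasshoppers — 1 of 5 types.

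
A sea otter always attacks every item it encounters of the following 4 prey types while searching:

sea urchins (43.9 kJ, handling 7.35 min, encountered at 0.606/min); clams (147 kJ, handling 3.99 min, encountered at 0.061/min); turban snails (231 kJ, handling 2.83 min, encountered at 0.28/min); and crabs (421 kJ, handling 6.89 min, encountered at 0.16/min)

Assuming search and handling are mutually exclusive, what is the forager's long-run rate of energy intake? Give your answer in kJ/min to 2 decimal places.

22.08 kJ/min

R = Σλ_iE_i / (1 + Σλ_ih_i)
Numerator: 0.606×43.9 + 0.061×147 + 0.28×231 + 0.16×421 = 167.6
Denominator: 1 + 0.606×7.35 + 0.061×3.99 + 0.28×2.83 + 0.16×6.89 = 7.592
R = 167.6/7.592 = 22.08 kJ/min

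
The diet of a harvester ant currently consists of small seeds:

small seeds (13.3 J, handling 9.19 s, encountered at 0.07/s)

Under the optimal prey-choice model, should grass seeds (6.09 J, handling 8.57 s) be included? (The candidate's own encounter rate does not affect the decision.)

Intake rate on the current diet: R = (0.07×13.3) / (1 + 0.07×9.19) = 0.931/1.643 = 0.5665 J/s.
grass seeds: E/h = 6.09/8.57 = 0.7106 J/s.
Since 0.7106 > R, including grass seeds increases the long-run rate.

Yes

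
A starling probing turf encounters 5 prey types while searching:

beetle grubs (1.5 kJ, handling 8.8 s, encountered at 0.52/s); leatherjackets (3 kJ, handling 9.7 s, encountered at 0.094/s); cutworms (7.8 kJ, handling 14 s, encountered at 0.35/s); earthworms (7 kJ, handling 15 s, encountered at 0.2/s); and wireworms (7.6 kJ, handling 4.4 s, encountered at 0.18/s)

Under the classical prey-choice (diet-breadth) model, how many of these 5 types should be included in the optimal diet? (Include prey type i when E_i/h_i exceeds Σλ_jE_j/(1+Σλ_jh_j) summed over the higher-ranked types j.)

1

E/h in descending order: wireworms 1.73, cutworms 0.557, earthworms 0.467, leatherjackets 0.309, beetle grubs 0.17 kJ/s. The optimal diet is the largest prefix of this list for which every included type satisfies E_i/h_i > R on the types above it.
Rate on top 1: 0.7634. cutworms: 0.557 < 0.7634 → exclude; stop.
Optimal diet: wireworms — 1 of 5 types.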